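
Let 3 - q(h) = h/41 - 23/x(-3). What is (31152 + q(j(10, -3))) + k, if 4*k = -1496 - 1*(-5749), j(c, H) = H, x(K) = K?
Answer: 15847643/492 ≈ 32211.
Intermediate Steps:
q(h) = -14/3 - h/41 (q(h) = 3 - (h/41 - 23/(-3)) = 3 - (h*(1/41) - 23*(-⅓)) = 3 - (h/41 + 23/3) = 3 - (23/3 + h/41) = 3 + (-23/3 - h/41) = -14/3 - h/41)
k = 4253/4 (k = (-1496 - 1*(-5749))/4 = (-1496 + 5749)/4 = (¼)*4253 = 4253/4 ≈ 1063.3)
(31152 + q(j(10, -3))) + k = (31152 + (-14/3 - 1/41*(-3))) + 4253/4 = (31152 + (-14/3 + 3/41)) + 4253/4 = (31152 - 565/123) + 4253/4 = 3831131/123 + 4253/4 = 15847643/492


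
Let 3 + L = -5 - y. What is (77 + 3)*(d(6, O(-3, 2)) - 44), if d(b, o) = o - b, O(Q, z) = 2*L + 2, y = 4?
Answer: -5760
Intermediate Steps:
L = -12 (L = -3 + (-5 - 1*4) = -3 + (-5 - 4) = -3 - 9 = -12)
O(Q, z) = -22 (O(Q, z) = 2*(-12) + 2 = -24 + 2 = -22)
(77 + 3)*(d(6, O(-3, 2)) - 44) = (77 + 3)*((-22 - 1*6) - 44) = 80*((-22 - 6) - 44) = 80*(-28 - 44) = 80*(-72) = -5760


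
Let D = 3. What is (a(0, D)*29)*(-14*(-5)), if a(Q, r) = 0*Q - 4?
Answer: -8120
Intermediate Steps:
a(Q, r) = -4 (a(Q, r) = 0 - 4 = -4)
(a(0, D)*29)*(-14*(-5)) = (-4*29)*(-14*(-5)) = -116*70 = -8120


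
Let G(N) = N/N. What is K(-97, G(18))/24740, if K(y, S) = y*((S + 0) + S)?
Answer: -97/12370 ≈ -0.0078416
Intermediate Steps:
G(N) = 1
K(y, S) = 2*S*y (K(y, S) = y*(S + S) = y*(2*S) = 2*S*y)
K(-97, G(18))/24740 = (2*1*(-97))/24740 = -194*1/24740 = -97/12370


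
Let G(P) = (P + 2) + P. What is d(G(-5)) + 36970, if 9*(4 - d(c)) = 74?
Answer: 332692/9 ≈ 36966.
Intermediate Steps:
G(P) = 2 + 2*P (G(P) = (2 + P) + P = 2 + 2*P)
d(c) = -38/9 (d(c) = 4 - 1/9*74 = 4 - 74/9 = -38/9)
d(G(-5)) + 36970 = -38/9 + 36970 = 332692/9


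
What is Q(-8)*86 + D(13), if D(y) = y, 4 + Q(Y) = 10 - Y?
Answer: 1217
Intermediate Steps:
Q(Y) = 6 - Y (Q(Y) = -4 + (10 - Y) = 6 - Y)
Q(-8)*86 + D(13) = (6 - 1*(-8))*86 + 13 = (6 + 8)*86 + 13 = 14*86 + 13 = 1204 + 13 = 1217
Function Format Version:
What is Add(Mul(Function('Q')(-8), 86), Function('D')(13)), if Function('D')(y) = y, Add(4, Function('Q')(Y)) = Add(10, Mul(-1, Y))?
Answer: 1217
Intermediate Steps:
Function('Q')(Y) = Add(6, Mul(-1, Y)) (Function('Q')(Y) = Add(-4, Add(10, Mul(-1, Y))) = Add(6, Mul(-1, Y)))
Add(Mul(Function('Q')(-8), 86), Function('D')(13)) = Add(Mul(Add(6, Mul(-1, -8)), 86), 13) = Add(Mul(Add(6, 8), 86), 13) = Add(Mul(14, 86), 13) = Add(1204, 13) = 1217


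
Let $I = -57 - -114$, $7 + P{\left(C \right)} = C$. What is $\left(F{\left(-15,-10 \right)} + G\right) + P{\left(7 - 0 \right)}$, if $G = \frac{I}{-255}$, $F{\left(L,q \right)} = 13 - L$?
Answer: $\frac{2361}{85} \approx 27.776$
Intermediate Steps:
$P{\left(C \right)} = -7 + C$
$I = 57$ ($I = -57 + 114 = 57$)
$G = - \frac{19}{85}$ ($G = \frac{57}{-255} = 57 \left(- \frac{1}{255}\right) = - \frac{19}{85} \approx -0.22353$)
$\left(F{\left(-15,-10 \right)} + G\right) + P{\left(7 - 0 \right)} = \left(\left(13 - -15\right) - \frac{19}{85}\right) + \left(-7 + \left(7 - 0\right)\right) = \left(\left(13 + 15\right) - \frac{19}{85}\right) + \left(-7 + \left(7 + 0\right)\right) = \left(28 - \frac{19}{85}\right) + \left(-7 + 7\right) = \frac{2361}{85} + 0 = \frac{2361}{85}$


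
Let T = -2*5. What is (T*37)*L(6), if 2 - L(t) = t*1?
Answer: 1480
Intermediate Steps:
L(t) = 2 - t
T = -10
(T*37)*L(6) = (-10*37)*(2 - 1*6) = -370*(2 - 6) = -370*(-4) = 1480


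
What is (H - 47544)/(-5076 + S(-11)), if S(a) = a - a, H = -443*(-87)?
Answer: 3001/1692 ≈ 1.7736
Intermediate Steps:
H = 38541
S(a) = 0
(H - 47544)/(-5076 + S(-11)) = (38541 - 47544)/(-5076 + 0) = -9003/(-5076) = -9003*(-1/5076) = 3001/1692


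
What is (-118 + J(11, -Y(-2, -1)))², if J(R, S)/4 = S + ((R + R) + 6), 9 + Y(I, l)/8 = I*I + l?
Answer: 34596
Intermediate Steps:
Y(I, l) = -72 + 8*l + 8*I² (Y(I, l) = -72 + 8*(I*I + l) = -72 + 8*(I² + l) = -72 + 8*(l + I²) = -72 + (8*l + 8*I²) = -72 + 8*l + 8*I²)
J(R, S) = 24 + 4*S + 8*R (J(R, S) = 4*(S + ((R + R) + 6)) = 4*(S + (2*R + 6)) = 4*(S + (6 + 2*R)) = 4*(6 + S + 2*R) = 24 + 4*S + 8*R)
(-118 + J(11, -Y(-2, -1)))² = (-118 + (24 + 4*(-(-72 + 8*(-1) + 8*(-2)²)) + 8*11))² = (-118 + (24 + 4*(-(-72 - 8 + 8*4)) + 88))² = (-118 + (24 + 4*(-(-72 - 8 + 32)) + 88))² = (-118 + (24 + 4*(-1*(-48)) + 88))² = (-118 + (24 + 4*48 + 88))² = (-118 + (24 + 192 + 88))² = (-118 + 304)² = 186² = 34596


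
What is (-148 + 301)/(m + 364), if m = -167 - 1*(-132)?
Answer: 153/329 ≈ 0.46505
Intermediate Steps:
m = -35 (m = -167 + 132 = -35)
(-148 + 301)/(m + 364) = (-148 + 301)/(-35 + 364) = 153/329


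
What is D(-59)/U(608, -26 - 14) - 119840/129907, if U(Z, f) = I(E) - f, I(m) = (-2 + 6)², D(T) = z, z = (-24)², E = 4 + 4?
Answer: 8514424/909349 ≈ 9.3632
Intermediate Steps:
E = 8
z = 576
D(T) = 576
I(m) = 16 (I(m) = 4² = 16)
U(Z, f) = 16 - f
D(-59)/U(608, -26 - 14) - 119840/129907 = 576/(16 - (-26 - 14)) - 119840/129907 = 576/(16 - 1*(-40)) - 119840*1/129907 = 576/(16 + 40) - 119840/129907 = 576/56 - 119840/129907 = 576*(1/56) - 119840/129907 = 72/7 - 119840/129907 = 8514424/909349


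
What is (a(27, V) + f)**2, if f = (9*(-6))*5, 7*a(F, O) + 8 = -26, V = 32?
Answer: 3701776/49 ≈ 75547.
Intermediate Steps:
a(F, O) = -34/7 (a(F, O) = -8/7 + (1/7)*(-26) = -8/7 - 26/7 = -34/7)
f = -270 (f = -54*5 = -270)
(a(27, V) + f)**2 = (-34/7 - 270)**2 = (-1924/7)**2 = 3701776/49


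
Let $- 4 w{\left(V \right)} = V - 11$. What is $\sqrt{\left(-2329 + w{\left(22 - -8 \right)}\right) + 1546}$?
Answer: $\frac{i \sqrt{3151}}{2} \approx 28.067 i$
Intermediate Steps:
$w{\left(V \right)} = \frac{11}{4} - \frac{V}{4}$ ($w{\left(V \right)} = - \frac{V - 11}{4} = - \frac{-11 + V}{4} = \frac{11}{4} - \frac{V}{4}$)
$\sqrt{\left(-2329 + w{\left(22 - -8 \right)}\right) + 1546} = \sqrt{\left(-2329 + \left(\frac{11}{4} - \frac{22 - -8}{4}\right)\right) + 1546} = \sqrt{\left(-2329 + \left(\frac{11}{4} - \frac{22 + 8}{4}\right)\right) + 1546} = \sqrt{\left(-2329 + \left(\frac{11}{4} - \frac{15}{2}\right)\right) + 1546} = \sqrt{\left(-2329 - \frac{19}{4}\right) + 1546} = \sqrt{- \frac{9335}{4} + 1546} = \sqrt{- \frac{3151}{4}} = \frac{i \sqrt{3151}}{2}$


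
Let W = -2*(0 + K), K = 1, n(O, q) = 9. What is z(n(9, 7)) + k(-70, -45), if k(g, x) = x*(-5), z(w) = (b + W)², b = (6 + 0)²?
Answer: 1381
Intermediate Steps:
W = -2 (W = -2*(0 + 1) = -2*1 = -2)
b = 36 (b = 6² = 36)
z(w) = 1156 (z(w) = (36 - 2)² = 34² = 1156)
k(g, x) = -5*x
z(n(9, 7)) + k(-70, -45) = 1156 - 5*(-45) = 1156 + 225 = 1381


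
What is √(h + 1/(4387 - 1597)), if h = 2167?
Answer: √1874238610/930 ≈ 46.551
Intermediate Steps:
√(h + 1/(4387 - 1597)) = √(2167 + 1/(4387 - 1597)) = √(2167 + 1/2790) = √(6045931/2790) = √1874238610/930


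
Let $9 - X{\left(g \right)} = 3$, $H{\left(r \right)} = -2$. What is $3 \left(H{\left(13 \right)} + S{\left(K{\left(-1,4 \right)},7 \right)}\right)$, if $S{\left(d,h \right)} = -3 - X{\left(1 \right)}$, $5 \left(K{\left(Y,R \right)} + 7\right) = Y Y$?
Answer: $-33$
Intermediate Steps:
$K{\left(Y,R \right)} = -7 + \frac{Y^{2}}{5}$ ($K{\left(Y,R \right)} = -7 + \frac{Y Y}{5} = -7 + \frac{Y^{2}}{5}$)
$X{\left(g \right)} = 6$ ($X{\left(g \right)} = 9 - 3 = 6$)
$S{\left(d,h \right)} = -9$ ($S{\left(d,h \right)} = -3 - 6 = -9$)
$3 \left(H{\left(13 \right)} + S{\left(K{\left(-1,4 \right)},7 \right)}\right) = 3 \left(-2 - 9\right) = 3 \left(-11\right) = -33$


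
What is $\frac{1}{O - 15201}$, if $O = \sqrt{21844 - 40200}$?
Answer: $- \frac{15201}{231088757} - \frac{2 i \sqrt{4589}}{231088757} \approx -6.578 \cdot 10^{-5} - 5.8629 \cdot 10^{-7} i$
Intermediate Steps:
$O = 2 i \sqrt{4589}$ ($O = \sqrt{-18356} = 2 i \sqrt{4589} \approx 135.48 i$)
$\frac{1}{O - 15201} = \frac{1}{2 i \sqrt{4589} - 15201} = \frac{1}{-15201 + 2 i \sqrt{4589}}$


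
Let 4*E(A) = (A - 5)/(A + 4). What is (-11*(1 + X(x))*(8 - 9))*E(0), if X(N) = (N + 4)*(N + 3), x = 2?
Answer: -1705/16 ≈ -106.56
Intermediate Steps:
E(A) = (-5 + A)/(4*(4 + A)) (E(A) = ((A - 5)/(A + 4))/4 = ((-5 + A)/(4 + A))/4 = (-5 + A)/(4*(4 + A)))
X(N) = (3 + N)*(4 + N) (X(N) = (4 + N)*(3 + N) = (3 + N)*(4 + N))
(-11*(1 + X(x))*(8 - 9))*E(0) = (-11*(1 + (12 + 2**2 + 7*2))*(8 - 9))*((-5 + 0)/(4*(4 + 0))) = (-11*(1 + (12 + 4 + 14))*(-1))*((1/4)*(-5)/4) = (-11*(1 + 30)*(-1))*((1/4)*(1/4)*(-5)) = -341*(-1)*(-5/16) = -11*(-31)*(-5/16) = 341*(-5/16) = -1705/16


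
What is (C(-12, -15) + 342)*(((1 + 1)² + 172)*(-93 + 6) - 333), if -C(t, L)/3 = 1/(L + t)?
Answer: -16056985/3 ≈ -5.3523e+6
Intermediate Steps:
C(t, L) = -3/(L + t)
(C(-12, -15) + 342)*(((1 + 1)² + 172)*(-93 + 6) - 333) = (-3/(-15 - 12) + 342)*(((1 + 1)² + 172)*(-93 + 6) - 333) = (-3/(-27) + 342)*((2² + 172)*(-87) - 333) = (-3*(-1/27) + 342)*((4 + 172)*(-87) - 333) = (⅑ + 342)*(176*(-87) - 333) = 3079*(-15312 - 333)/9 = (3079/9)*(-15645) = -16056985/3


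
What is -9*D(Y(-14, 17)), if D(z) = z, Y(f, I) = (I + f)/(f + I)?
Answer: -9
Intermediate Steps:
Y(f, I) = 1 (Y(f, I) = (I + f)/(I + f) = 1)
-9*D(Y(-14, 17)) = -9*1 = -9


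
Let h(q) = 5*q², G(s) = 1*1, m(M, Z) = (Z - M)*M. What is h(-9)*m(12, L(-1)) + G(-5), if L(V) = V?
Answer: -63179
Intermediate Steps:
m(M, Z) = M*(Z - M)
G(s) = 1
h(-9)*m(12, L(-1)) + G(-5) = (5*(-9)²)*(12*(-1 - 1*12)) + 1 = (5*81)*(12*(-1 - 12)) + 1 = 405*(12*(-13)) + 1 = 405*(-156) + 1 = -63180 + 1 = -63179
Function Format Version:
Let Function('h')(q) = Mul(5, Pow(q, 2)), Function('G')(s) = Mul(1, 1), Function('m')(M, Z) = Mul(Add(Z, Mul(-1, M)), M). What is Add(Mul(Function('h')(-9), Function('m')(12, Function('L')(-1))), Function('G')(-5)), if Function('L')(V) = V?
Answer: -63179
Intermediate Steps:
Function('m')(M, Z) = Mul(M, Add(Z, Mul(-1, M)))
Function('G')(s) = 1
Add(Mul(Function('h')(-9), Function('m')(12, Function('L')(-1))), Function('G')(-5)) = Add(Mul(Mul(5, Pow(-9, 2)), Mul(12, Add(-1, Mul(-1, 12)))), 1) = Add(Mul(Mul(5, 81), Mul(12, Add(-1, -12))), 1) = Add(Mul(405, Mul(12, -13)), 1) = Add(Mul(405, -156), 1) = Add(-63180, 1) = -63179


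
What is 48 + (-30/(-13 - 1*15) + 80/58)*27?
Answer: 46353/406 ≈ 114.17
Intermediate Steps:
48 + (-30/(-13 - 1*15) + 80/58)*27 = 48 + (-30/(-13 - 15) + 80*(1/58))*27 = 48 + (-30/(-28) + 40/29)*27 = 48 + (-30*(-1/28) + 40/29)*27 = 48 + (15/14 + 40/29)*27 = 48 + (995/406)*27 = 48 + 26865/406 = 46353/406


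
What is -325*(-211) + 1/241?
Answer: 16526576/241 ≈ 68575.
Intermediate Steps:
-325*(-211) + 1/241 = 68575 + 1/241 = 16526576/241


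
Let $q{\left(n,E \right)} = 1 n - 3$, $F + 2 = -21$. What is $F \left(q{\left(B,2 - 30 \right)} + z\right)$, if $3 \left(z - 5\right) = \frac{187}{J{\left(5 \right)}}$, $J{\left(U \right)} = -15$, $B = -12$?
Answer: $\frac{14651}{45} \approx 325.58$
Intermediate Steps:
$F = -23$ ($F = -2 - 21 = -23$)
$z = \frac{38}{45}$ ($z = 5 + \frac{187 \frac{1}{-15}}{3} = 5 + \frac{187 \left(- \frac{1}{15}\right)}{3} = 5 + \frac{1}{3} \left(- \frac{187}{15}\right) = 5 - \frac{187}{45} = \frac{38}{45} \approx 0.84444$)
$q{\left(n,E \right)} = -3 + n$ ($q{\left(n,E \right)} = n - 3 = -3 + n$)
$F \left(q{\left(B,2 - 30 \right)} + z\right) = - 23 \left(\left(-3 - 12\right) + \frac{38}{45}\right) = - 23 \left(-15 + \frac{38}{45}\right) = \left(-23\right) \left(- \frac{637}{45}\right) = \frac{14651}{45}$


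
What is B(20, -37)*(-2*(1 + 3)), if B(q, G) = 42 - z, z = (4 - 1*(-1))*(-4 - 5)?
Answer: -696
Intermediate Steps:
z = -45 (z = (4 + 1)*(-9) = 5*(-9) = -45)
B(q, G) = 87 (B(q, G) = 42 - 1*(-45) = 42 + 45 = 87)
B(20, -37)*(-2*(1 + 3)) = 87*(-2*(1 + 3)) = 87*(-2*4) = 87*(-8) = -696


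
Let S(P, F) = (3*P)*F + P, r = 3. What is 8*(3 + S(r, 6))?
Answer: 480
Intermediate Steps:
S(P, F) = P + 3*F*P (S(P, F) = 3*F*P + P = P + 3*F*P)
8*(3 + S(r, 6)) = 8*(3 + 3*(1 + 3*6)) = 8*(3 + 3*(1 + 18)) = 8*(3 + 3*19) = 8*(3 + 57) = 8*60 = 480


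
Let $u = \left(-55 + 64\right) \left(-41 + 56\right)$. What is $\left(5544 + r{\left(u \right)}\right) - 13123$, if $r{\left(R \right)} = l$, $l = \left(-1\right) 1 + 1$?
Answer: $-7579$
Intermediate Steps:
$u = 135$ ($u = 9 \cdot 15 = 135$)
$l = 0$ ($l = -1 + 1 = 0$)
$r{\left(R \right)} = 0$
$\left(5544 + r{\left(u \right)}\right) - 13123 = \left(5544 + 0\right) - 13123 = 5544 - 13123 = -7579$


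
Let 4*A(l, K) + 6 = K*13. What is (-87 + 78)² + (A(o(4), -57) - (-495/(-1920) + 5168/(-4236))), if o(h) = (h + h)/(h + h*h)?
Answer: -14204195/135552 ≈ -104.79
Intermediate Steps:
o(h) = 2*h/(h + h²) (o(h) = (2*h)/(h + h²) = 2*h/(h + h²))
A(l, K) = -3/2 + 13*K/4 (A(l, K) = -3/2 + (K*13)/4 = -3/2 + (13*K)/4 = -3/2 + 13*K/4)
(-87 + 78)² + (A(o(4), -57) - (-495/(-1920) + 5168/(-4236))) = (-87 + 78)² + ((-3/2 + (13/4)*(-57)) - (-495/(-1920) + 5168/(-4236))) = (-9)² + ((-3/2 - 741/4) - (-495*(-1/1920) + 5168*(-1/4236))) = 81 + (-747/4 - (33/128 - 1292/1059)) = 81 + (-747/4 - 1*(-130429/135552)) = 81 + (-747/4 + 130429/135552) = 81 - 25183907/135552 = -14204195/135552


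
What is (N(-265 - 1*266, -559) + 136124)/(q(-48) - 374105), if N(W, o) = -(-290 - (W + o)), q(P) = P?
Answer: -135324/374153 ≈ -0.36168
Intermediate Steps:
N(W, o) = 290 + W + o (N(W, o) = -(-290 + (-W - o)) = -(-290 - W - o) = 290 + W + o)
(N(-265 - 1*266, -559) + 136124)/(q(-48) - 374105) = ((290 + (-265 - 1*266) - 559) + 136124)/(-48 - 374105) = ((290 + (-265 - 266) - 559) + 136124)/(-374153) = ((290 - 531 - 559) + 136124)*(-1/374153) = (-800 + 136124)*(-1/374153) = 135324*(-1/374153) = -135324/374153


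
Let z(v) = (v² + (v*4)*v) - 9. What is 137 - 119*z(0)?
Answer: 1208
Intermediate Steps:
z(v) = -9 + 5*v² (z(v) = (v² + (4*v)*v) - 9 = (v² + 4*v²) - 9 = 5*v² - 9 = -9 + 5*v²)
137 - 119*z(0) = 137 - 119*(-9 + 5*0²) = 137 - 119*(-9 + 5*0) = 137 - 119*(-9 + 0) = 137 - 119*(-9) = 137 + 1071 = 1208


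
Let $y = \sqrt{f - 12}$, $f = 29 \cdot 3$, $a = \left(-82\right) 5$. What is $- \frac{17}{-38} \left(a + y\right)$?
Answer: $- \frac{3485}{19} + \frac{85 \sqrt{3}}{38} \approx -179.55$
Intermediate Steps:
$a = -410$
$f = 87$
$y = 5 \sqrt{3}$ ($y = \sqrt{87 - 12} = \sqrt{75} = 5 \sqrt{3} \approx 8.6602$)
$- \frac{17}{-38} \left(a + y\right) = - \frac{17}{-38} \left(-410 + 5 \sqrt{3}\right) = \left(-17\right) \left(- \frac{1}{38}\right) \left(-410 + 5 \sqrt{3}\right) = \frac{17 \left(-410 + 5 \sqrt{3}\right)}{38} = - \frac{3485}{19} + \frac{85 \sqrt{3}}{38}$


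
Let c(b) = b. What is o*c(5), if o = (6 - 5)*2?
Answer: 10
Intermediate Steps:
o = 2 (o = 1*2 = 2)
o*c(5) = 2*5 = 10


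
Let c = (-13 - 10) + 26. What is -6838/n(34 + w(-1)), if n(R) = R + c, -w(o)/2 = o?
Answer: -526/3 ≈ -175.33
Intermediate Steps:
w(o) = -2*o
c = 3 (c = -23 + 26 = 3)
n(R) = 3 + R (n(R) = R + 3 = 3 + R)
-6838/n(34 + w(-1)) = -6838/(3 + (34 - 2*(-1))) = -6838/(3 + (34 + 2)) = -6838/(3 + 36) = -6838/39 = -6838*1/39 = -526/3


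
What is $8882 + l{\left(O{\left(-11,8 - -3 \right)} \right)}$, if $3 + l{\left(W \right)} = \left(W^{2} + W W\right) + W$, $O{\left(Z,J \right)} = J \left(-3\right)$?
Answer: $11024$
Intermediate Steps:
$O{\left(Z,J \right)} = - 3 J$
$l{\left(W \right)} = -3 + W + 2 W^{2}$ ($l{\left(W \right)} = -3 + \left(\left(W^{2} + W W\right) + W\right) = -3 + \left(\left(W^{2} + W^{2}\right) + W\right) = -3 + \left(2 W^{2} + W\right) = -3 + \left(W + 2 W^{2}\right) = -3 + W + 2 W^{2}$)
$8882 + l{\left(O{\left(-11,8 - -3 \right)} \right)} = 8882 - \left(3 - 2 \cdot 9 \left(8 - -3\right)^{2} + 3 \left(8 - -3\right)\right) = 8882 - \left(3 - 2 \cdot 9 \left(8 + 3\right)^{2} + 3 \left(8 + 3\right)\right) = 8882 - \left(36 - 2178\right) = 8882 - -2142 = 8882 + 2142 = 11024$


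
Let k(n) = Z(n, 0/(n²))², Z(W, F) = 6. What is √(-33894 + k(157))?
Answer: 9*I*√418 ≈ 184.01*I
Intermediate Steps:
k(n) = 36 (k(n) = 6² = 36)
√(-33894 + k(157)) = √(-33894 + 36) = √(-33858) = 9*I*√418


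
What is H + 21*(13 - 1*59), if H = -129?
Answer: -1095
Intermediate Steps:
H + 21*(13 - 1*59) = -129 + 21*(13 - 1*59) = -129 + 21*(13 - 59) = -129 + 21*(-46) = -129 - 966 = -1095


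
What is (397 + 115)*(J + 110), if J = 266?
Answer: 192512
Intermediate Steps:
(397 + 115)*(J + 110) = (397 + 115)*(266 + 110) = 512*376 = 192512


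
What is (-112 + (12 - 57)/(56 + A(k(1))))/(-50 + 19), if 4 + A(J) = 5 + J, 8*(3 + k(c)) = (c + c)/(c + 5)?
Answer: 146344/40207 ≈ 3.6398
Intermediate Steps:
k(c) = -3 + c/(4*(5 + c)) (k(c) = -3 + ((c + c)/(c + 5))/8 = -3 + ((2*c)/(5 + c))/8 = -3 + (2*c/(5 + c))/8 = -3 + c/(4*(5 + c)))
A(J) = 1 + J (A(J) = -4 + (5 + J) = 1 + J)
(-112 + (12 - 57)/(56 + A(k(1))))/(-50 + 19) = (-112 + (12 - 57)/(56 + (1 + (-60 - 11*1)/(4*(5 + 1)))))/(-50 + 19) = (-112 - 45/(56 + (1 + (¼)*(-60 - 11)/6)))/(-31) = -(-112 - 45/(56 + (1 + (¼)*(⅙)*(-71))))/31 = -(-112 - 45/(56 + (1 - 71/24)))/31 = -(-112 - 45/(56 - 47/24))/31 = -(-112 - 45/1297/24)/31 = -(-112 - 45*24/1297)/31 = -(-112 - 1080/1297)/31 = -1/31*(-146344/1297) = 146344/40207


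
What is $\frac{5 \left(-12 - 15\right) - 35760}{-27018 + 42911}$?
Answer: $- \frac{35895}{15893} \approx -2.2585$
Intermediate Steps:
$\frac{5 \left(-12 - 15\right) - 35760}{-27018 + 42911} = \frac{5 \left(-12 - 15\right) - 35760}{15893} = \left(5 \left(-27\right) - 35760\right) \frac{1}{15893} = \left(-135 - 35760\right) \frac{1}{15893} = \left(-35895\right) \frac{1}{15893} = - \frac{35895}{15893}$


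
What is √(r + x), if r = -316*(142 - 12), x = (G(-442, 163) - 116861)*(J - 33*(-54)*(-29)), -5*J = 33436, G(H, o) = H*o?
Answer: √275638843910/5 ≈ 1.0500e+5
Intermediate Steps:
J = -33436/5 (J = -⅕*33436 = -33436/5 ≈ -6687.2)
x = 55127974182/5 (x = (-442*163 - 116861)*(-33436/5 - 33*(-54)*(-29)) = (-72046 - 116861)*(-33436/5 + 1782*(-29)) = -188907*(-33436/5 - 51678) = -188907*(-291826/5) = 55127974182/5 ≈ 1.1026e+10)
r = -41080 (r = -316*130 = -41080)
√(r + x) = √(-41080 + 55127974182/5) = √(55127768782/5) = √275638843910/5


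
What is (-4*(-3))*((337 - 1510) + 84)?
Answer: -13068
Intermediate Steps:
(-4*(-3))*((337 - 1510) + 84) = 12*(-1173 + 84) = 12*(-1089) = -13068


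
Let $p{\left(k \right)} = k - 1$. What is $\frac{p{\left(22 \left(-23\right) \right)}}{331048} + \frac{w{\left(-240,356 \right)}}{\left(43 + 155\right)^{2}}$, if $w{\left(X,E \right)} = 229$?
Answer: $\frac{13983391}{3244601448} \approx 0.0043097$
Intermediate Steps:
$p{\left(k \right)} = -1 + k$
$\frac{p{\left(22 \left(-23\right) \right)}}{331048} + \frac{w{\left(-240,356 \right)}}{\left(43 + 155\right)^{2}} = \frac{-1 + 22 \left(-23\right)}{331048} + \frac{229}{\left(43 + 155\right)^{2}} = \left(-1 - 506\right) \frac{1}{331048} + \frac{229}{198^{2}} = \left(-507\right) \frac{1}{331048} + \frac{229}{39204} = - \frac{507}{331048} + 229 \cdot \frac{1}{39204} = - \frac{507}{331048} + \frac{229}{39204} = \frac{13983391}{3244601448}$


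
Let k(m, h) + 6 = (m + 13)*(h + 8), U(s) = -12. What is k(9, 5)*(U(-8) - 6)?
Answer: -5040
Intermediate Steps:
k(m, h) = -6 + (8 + h)*(13 + m) (k(m, h) = -6 + (m + 13)*(h + 8) = -6 + (13 + m)*(8 + h) = -6 + (8 + h)*(13 + m))
k(9, 5)*(U(-8) - 6) = (98 + 8*9 + 13*5 + 5*9)*(-12 - 6) = (98 + 72 + 65 + 45)*(-18) = 280*(-18) = -5040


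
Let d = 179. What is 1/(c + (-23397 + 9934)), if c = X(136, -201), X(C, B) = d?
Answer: -1/13284 ≈ -7.5279e-5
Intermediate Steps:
X(C, B) = 179
c = 179
1/(c + (-23397 + 9934)) = 1/(179 + (-23397 + 9934)) = 1/(179 - 13463) = 1/(-13284) = -1/13284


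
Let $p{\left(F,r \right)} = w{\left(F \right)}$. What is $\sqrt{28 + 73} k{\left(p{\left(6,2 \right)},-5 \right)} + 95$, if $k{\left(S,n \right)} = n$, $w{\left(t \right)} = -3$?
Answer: $95 - 5 \sqrt{101} \approx 44.751$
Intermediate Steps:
$p{\left(F,r \right)} = -3$
$\sqrt{28 + 73} k{\left(p{\left(6,2 \right)},-5 \right)} + 95 = \sqrt{28 + 73} \left(-5\right) + 95 = \sqrt{101} \left(-5\right) + 95 = - 5 \sqrt{101} + 95 = 95 - 5 \sqrt{101}$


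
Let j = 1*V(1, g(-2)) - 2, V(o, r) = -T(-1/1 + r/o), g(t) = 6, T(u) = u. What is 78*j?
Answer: -546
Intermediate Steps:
V(o, r) = 1 - r/o (V(o, r) = -(-1/1 + r/o) = -(-1*1 + r/o) = -(-1 + r/o) = 1 - r/o)
j = -7 (j = 1*((1 - 1*6)/1) - 2 = 1*(1*(1 - 6)) - 2 = 1*(1*(-5)) - 2 = 1*(-5) - 2 = -5 - 2 = -7)
78*j = 78*(-7) = -546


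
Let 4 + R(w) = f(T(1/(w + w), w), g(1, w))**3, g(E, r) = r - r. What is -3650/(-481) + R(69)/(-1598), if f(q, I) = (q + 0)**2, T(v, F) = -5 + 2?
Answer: 5483975/768638 ≈ 7.1347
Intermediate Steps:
g(E, r) = 0
T(v, F) = -3
f(q, I) = q**2
R(w) = 725 (R(w) = -4 + ((-3)**2)**3 = -4 + 9**3 = -4 + 729 = 725)
-3650/(-481) + R(69)/(-1598) = -3650/(-481) + 725/(-1598) = -3650*(-1/481) + 725*(-1/1598) = 3650/481 - 725/1598 = 5483975/768638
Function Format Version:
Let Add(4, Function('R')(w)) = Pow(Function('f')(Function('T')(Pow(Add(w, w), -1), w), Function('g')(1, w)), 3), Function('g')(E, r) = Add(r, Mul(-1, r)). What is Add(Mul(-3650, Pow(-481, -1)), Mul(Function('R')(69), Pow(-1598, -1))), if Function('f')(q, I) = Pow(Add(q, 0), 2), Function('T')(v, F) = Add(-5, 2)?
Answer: Rational(5483975, 768638) ≈ 7.1347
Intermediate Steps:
Function('g')(E, r) = 0
Function('T')(v, F) = -3
Function('f')(q, I) = Pow(q, 2)
Function('R')(w) = 725 (Function('R')(w) = Add(-4, Pow(Pow(-3, 2), 3)) = Add(-4, Pow(9, 3)) = Add(-4, 729) = 725)
Add(Mul(-3650, Pow(-481, -1)), Mul(Function('R')(69), Pow(-1598, -1))) = Add(Mul(-3650, Pow(-481, -1)), Mul(725, Pow(-1598, -1))) = Add(Mul(-3650, Rational(-1, 481)), Mul(725, Rational(-1, 1598))) = Add(Rational(3650, 481), Rational(-725, 1598)) = Rational(5483975, 768638)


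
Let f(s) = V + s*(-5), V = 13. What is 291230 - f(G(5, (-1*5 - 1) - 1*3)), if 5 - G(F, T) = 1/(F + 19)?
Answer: 6989803/24 ≈ 2.9124e+5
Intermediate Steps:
G(F, T) = 5 - 1/(19 + F) (G(F, T) = 5 - 1/(F + 19) = 5 - 1/(19 + F))
f(s) = 13 - 5*s (f(s) = 13 + s*(-5) = 13 - 5*s)
291230 - f(G(5, (-1*5 - 1) - 1*3)) = 291230 - (13 - 5*(94 + 5*5)/(19 + 5)) = 291230 - (13 - 5*(94 + 25)/24) = 291230 - (13 - 5*119/24) = 291230 - (13 - 595/24) = 291230 - 1*(-283/24) = 291230 + 283/24 = 6989803/24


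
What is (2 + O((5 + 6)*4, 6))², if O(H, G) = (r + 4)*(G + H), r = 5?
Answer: 204304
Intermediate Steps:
O(H, G) = 9*G + 9*H (O(H, G) = (5 + 4)*(G + H) = 9*(G + H) = 9*G + 9*H)
(2 + O((5 + 6)*4, 6))² = (2 + (9*6 + 9*((5 + 6)*4)))² = (2 + (54 + 9*(11*4)))² = (2 + (54 + 9*44))² = (2 + (54 + 396))² = (2 + 450)² = 452² = 204304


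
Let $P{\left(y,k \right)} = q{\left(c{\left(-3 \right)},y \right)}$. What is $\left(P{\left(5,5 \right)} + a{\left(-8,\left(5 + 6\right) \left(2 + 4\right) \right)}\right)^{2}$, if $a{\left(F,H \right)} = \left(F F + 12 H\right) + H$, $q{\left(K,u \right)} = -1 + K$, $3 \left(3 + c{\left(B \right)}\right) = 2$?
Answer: $\frac{7595536}{9} \approx 8.4395 \cdot 10^{5}$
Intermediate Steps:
$c{\left(B \right)} = - \frac{7}{3}$ ($c{\left(B \right)} = -3 + \frac{1}{3} \cdot 2 = -3 + \frac{2}{3} = - \frac{7}{3}$)
$a{\left(F,H \right)} = F^{2} + 13 H$ ($a{\left(F,H \right)} = \left(F^{2} + 12 H\right) + H = F^{2} + 13 H$)
$P{\left(y,k \right)} = - \frac{10}{3}$ ($P{\left(y,k \right)} = -1 - \frac{7}{3} = - \frac{10}{3}$)
$\left(P{\left(5,5 \right)} + a{\left(-8,\left(5 + 6\right) \left(2 + 4\right) \right)}\right)^{2} = \left(- \frac{10}{3} + \left(\left(-8\right)^{2} + 13 \left(5 + 6\right) \left(2 + 4\right)\right)\right)^{2} = \left(- \frac{10}{3} + \left(64 + 13 \cdot 11 \cdot 6\right)\right)^{2} = \left(- \frac{10}{3} + \left(64 + 13 \cdot 66\right)\right)^{2} = \left(- \frac{10}{3} + \left(64 + 858\right)\right)^{2} = \left(- \frac{10}{3} + 922\right)^{2} = \left(\frac{2756}{3}\right)^{2} = \frac{7595536}{9}$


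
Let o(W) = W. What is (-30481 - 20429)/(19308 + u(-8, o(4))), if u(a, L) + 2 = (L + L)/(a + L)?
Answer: -25455/9652 ≈ -2.6373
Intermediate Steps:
u(a, L) = -2 + 2*L/(L + a) (u(a, L) = -2 + (L + L)/(a + L) = -2 + (2*L)/(L + a) = -2 + 2*L/(L + a))
(-30481 - 20429)/(19308 + u(-8, o(4))) = (-30481 - 20429)/(19308 - 2*(-8)/(4 - 8)) = -50910/(19308 - 2*(-8)/(-4)) = -50910/(19308 - 2*(-8)*(-1/4)) = -50910/(19308 - 4) = -50910/19304 = -50910*1/19304 = -25455/9652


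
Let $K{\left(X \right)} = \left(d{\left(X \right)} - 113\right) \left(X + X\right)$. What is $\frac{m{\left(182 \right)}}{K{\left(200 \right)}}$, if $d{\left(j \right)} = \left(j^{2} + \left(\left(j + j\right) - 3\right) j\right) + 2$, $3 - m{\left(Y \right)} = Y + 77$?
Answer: $- \frac{16}{2982225} \approx -5.3651 \cdot 10^{-6}$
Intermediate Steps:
$m{\left(Y \right)} = -74 - Y$ ($m{\left(Y \right)} = 3 - \left(Y + 77\right) = 3 - \left(77 + Y\right) = -74 - Y$)
$d{\left(j \right)} = 2 + j^{2} + j \left(-3 + 2 j\right)$ ($d{\left(j \right)} = \left(j^{2} + \left(2 j - 3\right) j\right) + 2 = \left(j^{2} + \left(-3 + 2 j\right) j\right) + 2 = \left(j^{2} + j \left(-3 + 2 j\right)\right) + 2 = 2 + j^{2} + j \left(-3 + 2 j\right)$)
$K{\left(X \right)} = 2 X \left(-111 - 3 X + 3 X^{2}\right)$ ($K{\left(X \right)} = \left(\left(2 - 3 X + 3 X^{2}\right) - 113\right) \left(X + X\right) = \left(-111 - 3 X + 3 X^{2}\right) 2 X = 2 X \left(-111 - 3 X + 3 X^{2}\right)$)
$\frac{m{\left(182 \right)}}{K{\left(200 \right)}} = \frac{-74 - 182}{6 \cdot 200 \left(-37 + 200^{2} - 200\right)} = \frac{-74 - 182}{6 \cdot 200 \left(-37 + 40000 - 200\right)} = - \frac{256}{6 \cdot 200 \cdot 39763} = - \frac{256}{47715600} = \left(-256\right) \frac{1}{47715600} = - \frac{16}{2982225}$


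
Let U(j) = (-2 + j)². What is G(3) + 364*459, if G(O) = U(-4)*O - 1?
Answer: 167183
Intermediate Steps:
G(O) = -1 + 36*O (G(O) = (-2 - 4)²*O - 1 = (-6)²*O - 1 = 36*O - 1 = -1 + 36*O)
G(3) + 364*459 = (-1 + 36*3) + 364*459 = (-1 + 108) + 167076 = 107 + 167076 = 167183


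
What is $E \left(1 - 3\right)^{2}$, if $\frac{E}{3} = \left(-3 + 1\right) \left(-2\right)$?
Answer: $48$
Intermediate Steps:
$E = 12$ ($E = 3 \left(-3 + 1\right) \left(-2\right) = 3 \left(\left(-2\right) \left(-2\right)\right) = 3 \cdot 4 = 12$)
$E \left(1 - 3\right)^{2} = 12 \left(1 - 3\right)^{2} = 12 \left(-2\right)^{2} = 12 \cdot 4 = 48$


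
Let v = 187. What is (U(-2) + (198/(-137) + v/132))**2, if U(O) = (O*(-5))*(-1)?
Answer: 271821169/2702736 ≈ 100.57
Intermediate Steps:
U(O) = 5*O (U(O) = -5*O*(-1) = 5*O)
(U(-2) + (198/(-137) + v/132))**2 = (5*(-2) + (198/(-137) + 187/132))**2 = (-10 + (198*(-1/137) + 187*(1/132)))**2 = (-10 + (-198/137 + 17/12))**2 = (-10 - 47/1644)**2 = (-16487/1644)**2 = 271821169/2702736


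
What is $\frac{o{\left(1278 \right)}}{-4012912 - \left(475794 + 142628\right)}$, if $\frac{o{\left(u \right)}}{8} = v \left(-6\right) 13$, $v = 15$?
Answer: $\frac{1560}{771889} \approx 0.002021$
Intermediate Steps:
$o{\left(u \right)} = -9360$ ($o{\left(u \right)} = 8 \cdot 15 \left(-6\right) 13 = 8 \left(\left(-90\right) 13\right) = 8 \left(-1170\right) = -9360$)
$\frac{o{\left(1278 \right)}}{-4012912 - \left(475794 + 142628\right)} = - \frac{9360}{-4012912 - \left(475794 + 142628\right)} = - \frac{9360}{-4012912 - 618422} = - \frac{9360}{-4631334} = \left(-9360\right) \left(- \frac{1}{4631334}\right) = \frac{1560}{771889}$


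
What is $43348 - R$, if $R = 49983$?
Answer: $-6635$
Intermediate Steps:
$43348 - R = 43348 - 49983 = -6635$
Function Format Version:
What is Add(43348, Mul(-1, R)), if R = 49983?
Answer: -6635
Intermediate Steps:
Add(43348, Mul(-1, R)) = Add(43348, Mul(-1, 49983)) = Add(43348, -49983) = -6635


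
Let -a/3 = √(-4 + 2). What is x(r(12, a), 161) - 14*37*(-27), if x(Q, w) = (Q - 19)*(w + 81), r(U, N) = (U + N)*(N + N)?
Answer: 676 - 17424*I*√2 ≈ 676.0 - 24641.0*I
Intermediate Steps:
a = -3*I*√2 (a = -3*√(-4 + 2) = -3*I*√2 ≈ -4.2426*I)
r(U, N) = 2*N*(N + U) (r(U, N) = (N + U)*(2*N) = 2*N*(N + U))
x(Q, w) = (-19 + Q)*(81 + w)
x(r(12, a), 161) - 14*37*(-27) = (-1539 - 19*161 + 81*(2*(-3*I*√2)*(-3*I*√2 + 12)) + (2*(-3*I*√2)*(-3*I*√2 + 12))*161) - 14*37*(-27) = (-1539 - 3059 + 81*(2*(-3*I*√2)*(12 - 3*I*√2)) + (2*(-3*I*√2)*(12 - 3*I*√2))*161) - 518*(-27) = (-1539 - 3059 + 81*(-6*I*√2*(12 - 3*I*√2)) - 6*I*√2*(12 - 3*I*√2)*161) - 1*(-13986) = (-1539 - 3059 - 486*I*√2*(12 - 3*I*√2) - 966*I*√2*(12 - 3*I*√2)) + 13986 = (-4598 - 1452*I*√2*(12 - 3*I*√2)) + 13986 = 9388 - 1452*I*√2*(12 - 3*I*√2)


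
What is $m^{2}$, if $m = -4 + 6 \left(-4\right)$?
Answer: $784$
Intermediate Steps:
$m = -28$ ($m = -4 - 24 = -28$)
$m^{2} = \left(-28\right)^{2} = 784$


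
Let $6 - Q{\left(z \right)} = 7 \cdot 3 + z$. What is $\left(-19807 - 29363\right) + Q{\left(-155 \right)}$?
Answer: $-49030$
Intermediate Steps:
$Q{\left(z \right)} = -15 - z$ ($Q{\left(z \right)} = 6 - \left(7 \cdot 3 + z\right) = 6 - \left(21 + z\right) = -15 - z$)
$\left(-19807 - 29363\right) + Q{\left(-155 \right)} = \left(-19807 - 29363\right) - -140 = -49170 + \left(-15 + 155\right) = -49170 + 140 = -49030$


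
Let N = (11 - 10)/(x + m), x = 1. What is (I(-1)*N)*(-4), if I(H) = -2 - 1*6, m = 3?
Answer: 8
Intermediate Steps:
N = ¼ (N = (11 - 10)/(1 + 3) = 1/4 = 1*(¼) = ¼ ≈ 0.25000)
I(H) = -8 (I(H) = -2 - 6 = -8)
(I(-1)*N)*(-4) = -8*¼*(-4) = -2*(-4) = 8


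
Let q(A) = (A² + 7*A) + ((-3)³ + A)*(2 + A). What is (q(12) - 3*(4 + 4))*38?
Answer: -228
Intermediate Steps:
q(A) = A² + 7*A + (-27 + A)*(2 + A) (q(A) = (A² + 7*A) + (-27 + A)*(2 + A) = A² + 7*A + (-27 + A)*(2 + A))
(q(12) - 3*(4 + 4))*38 = ((-54 - 18*12 + 2*12²) - 3*(4 + 4))*38 = ((-54 - 216 + 2*144) - 3*8)*38 = ((-54 - 216 + 288) - 24)*38 = (18 - 24)*38 = -6*38 = -228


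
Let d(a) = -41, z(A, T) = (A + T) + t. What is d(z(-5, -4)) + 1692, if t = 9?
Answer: 1651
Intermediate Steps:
z(A, T) = 9 + A + T (z(A, T) = (A + T) + 9 = 9 + A + T)
d(z(-5, -4)) + 1692 = -41 + 1692 = 1651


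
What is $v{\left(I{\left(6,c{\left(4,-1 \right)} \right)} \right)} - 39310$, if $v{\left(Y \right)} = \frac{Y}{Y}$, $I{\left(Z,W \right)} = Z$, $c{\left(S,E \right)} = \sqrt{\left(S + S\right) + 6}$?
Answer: $-39309$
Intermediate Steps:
$c{\left(S,E \right)} = \sqrt{6 + 2 S}$ ($c{\left(S,E \right)} = \sqrt{2 S + 6} = \sqrt{6 + 2 S}$)
$v{\left(Y \right)} = 1$
$v{\left(I{\left(6,c{\left(4,-1 \right)} \right)} \right)} - 39310 = 1 - 39310 = -39309$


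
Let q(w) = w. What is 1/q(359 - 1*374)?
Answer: -1/15 ≈ -0.066667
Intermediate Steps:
1/q(359 - 1*374) = 1/(359 - 1*374) = 1/(359 - 374) = 1/(-15) = -1/15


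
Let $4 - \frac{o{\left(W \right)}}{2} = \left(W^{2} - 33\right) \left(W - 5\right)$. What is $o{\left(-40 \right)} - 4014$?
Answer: $137024$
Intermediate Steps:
$o{\left(W \right)} = 8 - 2 \left(-33 + W^{2}\right) \left(-5 + W\right)$ ($o{\left(W \right)} = 8 - 2 \left(W^{2} - 33\right) \left(W - 5\right) = 8 - 2 \left(-33 + W^{2}\right) \left(-5 + W\right)$)
$o{\left(-40 \right)} - 4014 = \left(-322 - 2 \left(-40\right)^{3} + 10 \left(-40\right)^{2} + 66 \left(-40\right)\right) - 4014 = \left(-322 - -128000 + 10 \cdot 1600 - 2640\right) - 4014 = \left(-322 + 128000 + 16000 - 2640\right) - 4014 = 141038 - 4014 = 137024$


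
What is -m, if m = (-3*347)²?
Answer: -1083681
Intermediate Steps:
m = 1083681 (m = (-1041)² = 1083681)
-m = -1*1083681 = -1083681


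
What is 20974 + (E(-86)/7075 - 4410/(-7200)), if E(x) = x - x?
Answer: 1677969/80 ≈ 20975.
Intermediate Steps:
E(x) = 0
20974 + (E(-86)/7075 - 4410/(-7200)) = 20974 + (0/7075 - 4410/(-7200)) = 20974 + (0*(1/7075) - 4410*(-1/7200)) = 20974 + (0 + 49/80) = 20974 + 49/80 = 1677969/80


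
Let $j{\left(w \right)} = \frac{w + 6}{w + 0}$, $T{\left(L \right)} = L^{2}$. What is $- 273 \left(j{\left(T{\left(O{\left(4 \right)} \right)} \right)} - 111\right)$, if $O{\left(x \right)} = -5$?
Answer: $\frac{749112}{25} \approx 29964.0$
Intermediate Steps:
$j{\left(w \right)} = \frac{6 + w}{w}$
$- 273 \left(j{\left(T{\left(O{\left(4 \right)} \right)} \right)} - 111\right) = - 273 \left(\frac{6 + \left(-5\right)^{2}}{\left(-5\right)^{2}} - 111\right) = - 273 \left(\frac{6 + 25}{25} - 111\right) = - 273 \left(\frac{1}{25} \cdot 31 - 111\right) = - 273 \left(\frac{31}{25} - 111\right) = \left(-273\right) \left(- \frac{2744}{25}\right) = \frac{749112}{25}$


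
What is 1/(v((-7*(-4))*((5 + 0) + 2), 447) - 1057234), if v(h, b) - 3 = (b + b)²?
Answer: -1/257995 ≈ -3.8760e-6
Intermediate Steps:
v(h, b) = 3 + 4*b² (v(h, b) = 3 + (b + b)² = 3 + (2*b)² = 3 + 4*b²)
1/(v((-7*(-4))*((5 + 0) + 2), 447) - 1057234) = 1/((3 + 4*447²) - 1057234) = 1/((3 + 4*199809) - 1057234) = 1/((3 + 799236) - 1057234) = 1/(799239 - 1057234) = 1/(-257995) = -1/257995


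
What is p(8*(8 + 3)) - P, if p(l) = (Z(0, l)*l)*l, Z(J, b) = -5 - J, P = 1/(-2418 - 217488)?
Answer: -8514760319/219906 ≈ -38720.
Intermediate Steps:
P = -1/219906 (P = 1/(-219906) = -1/219906 ≈ -4.5474e-6)
p(l) = -5*l² (p(l) = ((-5 - 1*0)*l)*l = ((-5 + 0)*l)*l = (-5*l)*l = -5*l²)
p(8*(8 + 3)) - P = -5*64*(8 + 3)² - 1*(-1/219906) = -5*(8*11)² + 1/219906 = -5*88² + 1/219906 = -5*7744 + 1/219906 = -38720 + 1/219906 = -8514760319/219906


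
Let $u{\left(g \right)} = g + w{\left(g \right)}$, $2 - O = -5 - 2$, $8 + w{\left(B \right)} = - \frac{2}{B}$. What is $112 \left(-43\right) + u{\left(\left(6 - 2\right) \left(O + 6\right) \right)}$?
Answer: $- \frac{142921}{30} \approx -4764.0$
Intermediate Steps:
$w{\left(B \right)} = -8 - \frac{2}{B}$
$O = 9$ ($O = 2 - \left(-5 - 2\right) = 2 - -7 = 2 + 7 = 9$)
$u{\left(g \right)} = -8 + g - \frac{2}{g}$ ($u{\left(g \right)} = g - \left(8 + \frac{2}{g}\right) = -8 + g - \frac{2}{g}$)
$112 \left(-43\right) + u{\left(\left(6 - 2\right) \left(O + 6\right) \right)} = 112 \left(-43\right) - \left(8 + 2 \frac{1}{\left(6 - 2\right) \left(9 + 6\right)} - \left(6 - 2\right) \left(9 + 6\right)\right) = -4816 - \left(-52 + \frac{1}{30}\right) = -4816 - - \frac{1559}{30} = -4816 + \frac{1559}{30} = - \frac{142921}{30}$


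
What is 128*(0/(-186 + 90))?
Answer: 0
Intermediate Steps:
128*(0/(-186 + 90)) = 128*(0/(-96)) = 128*(0*(-1/96)) = 128*0 = 0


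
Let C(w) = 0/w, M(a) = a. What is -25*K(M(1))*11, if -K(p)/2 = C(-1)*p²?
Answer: 0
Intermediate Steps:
C(w) = 0
K(p) = 0 (K(p) = -0*p² = -2*0 = 0)
-25*K(M(1))*11 = -25*0*11 = 0*11 = 0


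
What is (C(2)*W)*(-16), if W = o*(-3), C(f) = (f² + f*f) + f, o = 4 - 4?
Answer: 0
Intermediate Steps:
o = 0
C(f) = f + 2*f² (C(f) = (f² + f²) + f = 2*f² + f = f + 2*f²)
W = 0 (W = 0*(-3) = 0)
(C(2)*W)*(-16) = ((2*(1 + 2*2))*0)*(-16) = ((2*(1 + 4))*0)*(-16) = ((2*5)*0)*(-16) = (10*0)*(-16) = 0*(-16) = 0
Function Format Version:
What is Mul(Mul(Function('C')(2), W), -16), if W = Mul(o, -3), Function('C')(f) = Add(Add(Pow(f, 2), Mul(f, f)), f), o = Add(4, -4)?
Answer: 0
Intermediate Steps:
o = 0
Function('C')(f) = Add(f, Mul(2, Pow(f, 2))) (Function('C')(f) = Add(Add(Pow(f, 2), Pow(f, 2)), f) = Add(Mul(2, Pow(f, 2)), f) = Add(f, Mul(2, Pow(f, 2))))
W = 0 (W = Mul(0, -3) = 0)
Mul(Mul(Function('C')(2), W), -16) = Mul(Mul(Mul(2, Add(1, Mul(2, 2))), 0), -16) = Mul(Mul(Mul(2, Add(1, 4)), 0), -16) = Mul(Mul(Mul(2, 5), 0), -16) = Mul(Mul(10, 0), -16) = Mul(0, -16) = 0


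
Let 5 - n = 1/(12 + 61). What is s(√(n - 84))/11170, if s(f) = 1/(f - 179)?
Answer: -13067/26190980370 - I*√105266/13095490185 ≈ -4.9891e-7 - 2.4775e-8*I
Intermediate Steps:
n = 364/73 (n = 5 - 1/(12 + 61) = 5 - 1/73 = 364/73 ≈ 4.9863)
s(f) = 1/(-179 + f)
s(√(n - 84))/11170 = 1/(-179 + √(364/73 - 84)*11170) = (1/11170)/(-179 + √(-5768/73)) = (1/11170)/(-179 + 2*I*√105266/73) = 1/(11170*(-179 + 2*I*√105266/73))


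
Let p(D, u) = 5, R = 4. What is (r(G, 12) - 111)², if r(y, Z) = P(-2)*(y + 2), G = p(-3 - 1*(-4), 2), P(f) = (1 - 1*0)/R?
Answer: 190969/16 ≈ 11936.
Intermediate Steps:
P(f) = ¼ (P(f) = (1 - 1*0)/4 = (1 + 0)*(¼) = 1*(¼) = ¼)
G = 5
r(y, Z) = ½ + y/4 (r(y, Z) = (y + 2)/4 = (2 + y)/4 = ½ + y/4)
(r(G, 12) - 111)² = ((½ + (¼)*5) - 111)² = ((½ + 5/4) - 111)² = (7/4 - 111)² = (-437/4)² = 190969/16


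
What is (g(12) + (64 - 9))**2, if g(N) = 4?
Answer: 3481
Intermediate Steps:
(g(12) + (64 - 9))**2 = (4 + (64 - 9))**2 = (4 + 55)**2 = 59**2 = 3481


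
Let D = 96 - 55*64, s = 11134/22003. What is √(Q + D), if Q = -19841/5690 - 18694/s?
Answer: 3*I*√4500794146777494790/31676230 ≈ 200.92*I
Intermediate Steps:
s = 11134/22003 (s = 11134*(1/22003) = 11134/22003 ≈ 0.50602)
D = -3424 (D = 96 - 3520 = -3424)
Q = -1170327468137/31676230 (Q = -19841/5690 - 18694/11134/22003 = -19841*1/5690 - 18694*22003/11134 = -19841/5690 - 205662041/5567 = -1170327468137/31676230 ≈ -36947.)
√(Q + D) = √(-1170327468137/31676230 - 3424) = √(-1278786879657/31676230) = 3*I*√4500794146777494790/31676230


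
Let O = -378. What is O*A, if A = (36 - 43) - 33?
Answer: 15120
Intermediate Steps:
A = -40 (A = -7 - 33 = -40)
O*A = -378*(-40) = 15120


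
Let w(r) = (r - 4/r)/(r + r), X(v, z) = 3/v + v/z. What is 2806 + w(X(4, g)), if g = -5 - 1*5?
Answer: 273437/98 ≈ 2790.2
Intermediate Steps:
g = -10 (g = -5 - 5 = -10)
w(r) = (r - 4/r)/(2*r) (w(r) = (r - 4/r)/((2*r)) = (r - 4/r)*(1/(2*r)) = (r - 4/r)/(2*r))
2806 + w(X(4, g)) = 2806 + (½ - 2/(3/4 + 4/(-10))²) = 2806 + (½ - 2/(3*(¼) + 4*(-⅒))²) = 2806 + (½ - 2/(¾ - ⅖)²) = 2806 + (½ - 2/(7/20)²) = 2806 + (½ - 2*400/49) = 2806 + (½ - 800/49) = 2806 - 1551/98 = 273437/98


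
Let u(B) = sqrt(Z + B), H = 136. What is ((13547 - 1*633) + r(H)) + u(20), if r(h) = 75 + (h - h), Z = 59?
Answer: 12989 + sqrt(79) ≈ 12998.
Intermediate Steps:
r(h) = 75 (r(h) = 75 + 0 = 75)
u(B) = sqrt(59 + B)
((13547 - 1*633) + r(H)) + u(20) = ((13547 - 1*633) + 75) + sqrt(59 + 20) = ((13547 - 633) + 75) + sqrt(79) = (12914 + 75) + sqrt(79) = 12989 + sqrt(79)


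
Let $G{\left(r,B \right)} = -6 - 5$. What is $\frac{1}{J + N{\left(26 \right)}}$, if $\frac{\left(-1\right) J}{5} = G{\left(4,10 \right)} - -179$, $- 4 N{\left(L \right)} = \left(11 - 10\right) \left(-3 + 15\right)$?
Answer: $- \frac{1}{843} \approx -0.0011862$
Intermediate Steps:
$G{\left(r,B \right)} = -11$
$N{\left(L \right)} = -3$ ($N{\left(L \right)} = - \frac{\left(11 - 10\right) \left(-3 + 15\right)}{4} = - \frac{1 \cdot 12}{4} = \left(- \frac{1}{4}\right) 12 = -3$)
$J = -840$ ($J = - 5 \left(-11 - -179\right) = - 5 \left(-11 + 179\right) = \left(-5\right) 168 = -840$)
$\frac{1}{J + N{\left(26 \right)}} = \frac{1}{-840 - 3} = \frac{1}{-843} = - \frac{1}{843}$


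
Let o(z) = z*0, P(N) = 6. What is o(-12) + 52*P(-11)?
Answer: 312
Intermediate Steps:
o(z) = 0
o(-12) + 52*P(-11) = 0 + 52*6 = 0 + 312 = 312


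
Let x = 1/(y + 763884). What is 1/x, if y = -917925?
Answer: -154041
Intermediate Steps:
x = -1/154041 (x = 1/(-917925 + 763884) = 1/(-154041) = -1/154041 ≈ -6.4918e-6)
1/x = 1/(-1/154041) = -154041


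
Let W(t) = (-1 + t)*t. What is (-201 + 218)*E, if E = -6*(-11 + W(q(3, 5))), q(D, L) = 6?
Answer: -1938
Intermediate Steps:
W(t) = t*(-1 + t)
E = -114 (E = -6*(-11 + 6*(-1 + 6)) = -6*(-11 + 6*5) = -6*(-11 + 30) = -6*19 = -114)
(-201 + 218)*E = (-201 + 218)*(-114) = 17*(-114) = -1938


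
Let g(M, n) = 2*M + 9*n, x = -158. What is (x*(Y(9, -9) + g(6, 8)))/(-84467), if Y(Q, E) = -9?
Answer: 11850/84467 ≈ 0.14029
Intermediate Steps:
(x*(Y(9, -9) + g(6, 8)))/(-84467) = -158*(-9 + (2*6 + 9*8))/(-84467) = -158*(-9 + (12 + 72))*(-1/84467) = -158*(-9 + 84)*(-1/84467) = -158*75*(-1/84467) = -11850*(-1/84467) = 11850/84467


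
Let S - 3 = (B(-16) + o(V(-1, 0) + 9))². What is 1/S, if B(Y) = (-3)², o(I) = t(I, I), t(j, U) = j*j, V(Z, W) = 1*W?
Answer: 1/8103 ≈ 0.00012341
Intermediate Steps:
V(Z, W) = W
t(j, U) = j²
o(I) = I²
B(Y) = 9
S = 8103 (S = 3 + (9 + (0 + 9)²)² = 3 + (9 + 9²)² = 3 + (9 + 81)² = 3 + 90² = 3 + 8100 = 8103)
1/S = 1/8103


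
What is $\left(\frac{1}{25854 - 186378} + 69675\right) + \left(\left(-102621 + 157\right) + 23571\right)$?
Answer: $- \frac{1479710233}{160524} \approx -9218.0$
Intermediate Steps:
$\left(\frac{1}{25854 - 186378} + 69675\right) + \left(\left(-102621 + 157\right) + 23571\right) = \left(\frac{1}{-160524} + 69675\right) + \left(-102464 + 23571\right) = \left(- \frac{1}{160524} + 69675\right) - 78893 = \frac{11184509699}{160524} - 78893 = - \frac{1479710233}{160524}$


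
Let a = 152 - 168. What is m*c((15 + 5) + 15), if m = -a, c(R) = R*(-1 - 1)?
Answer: -1120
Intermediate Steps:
c(R) = -2*R (c(R) = R*(-2) = -2*R)
a = -16
m = 16 (m = -1*(-16) = 16)
m*c((15 + 5) + 15) = 16*(-2*((15 + 5) + 15)) = 16*(-2*(20 + 15)) = 16*(-2*35) = 16*(-70) = -1120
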